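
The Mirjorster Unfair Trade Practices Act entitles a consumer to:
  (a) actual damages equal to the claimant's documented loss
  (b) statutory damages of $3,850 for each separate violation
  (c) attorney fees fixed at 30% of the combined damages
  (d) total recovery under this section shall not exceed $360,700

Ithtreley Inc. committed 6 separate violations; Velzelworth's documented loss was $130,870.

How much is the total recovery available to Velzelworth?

Statutory damages: 6 × $3,850 = $23,100
Combined damages: $130,870 + $23,100 = $153,970
Attorney fees: 30% of $153,970 = $46,191
Total before cap: $153,970 + $46,191 = $200,161
Cap at $360,700: $200,161 is within the cap, no reduction.

Total recovery: $200,161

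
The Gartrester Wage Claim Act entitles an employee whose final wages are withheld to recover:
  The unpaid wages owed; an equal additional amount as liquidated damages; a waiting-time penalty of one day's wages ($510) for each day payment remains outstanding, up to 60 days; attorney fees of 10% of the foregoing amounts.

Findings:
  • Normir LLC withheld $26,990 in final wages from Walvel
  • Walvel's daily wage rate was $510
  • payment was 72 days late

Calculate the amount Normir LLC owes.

Liquidated damages (equal amount): $26,990
Penalty days: min(72, 60) = 60
Waiting-time penalty: 60 × $510 = $30,600
Subtotal: $26,990 + $26,990 + $30,600 = $84,580
Attorney fees: 10% of $84,580 = $8,458
Total award: $84,580 + $8,458 = $93,038

$93,038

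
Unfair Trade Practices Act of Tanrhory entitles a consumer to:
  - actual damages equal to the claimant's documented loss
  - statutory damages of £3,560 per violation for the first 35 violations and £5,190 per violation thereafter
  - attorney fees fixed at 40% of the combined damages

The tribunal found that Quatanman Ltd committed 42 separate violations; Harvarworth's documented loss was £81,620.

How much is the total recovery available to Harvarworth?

£339,570

First 35 violations: 35 × £3,560 = £124,600
Remaining violations: (42 − 35) × £5,190 = £36,330
Statutory damages: £124,600 + £36,330 = £160,930
Combined damages: £81,620 + £160,930 = £242,550
Attorney fees: 40% of £242,550 = £97,020
Total recovery: £242,550 + £97,020 = £339,570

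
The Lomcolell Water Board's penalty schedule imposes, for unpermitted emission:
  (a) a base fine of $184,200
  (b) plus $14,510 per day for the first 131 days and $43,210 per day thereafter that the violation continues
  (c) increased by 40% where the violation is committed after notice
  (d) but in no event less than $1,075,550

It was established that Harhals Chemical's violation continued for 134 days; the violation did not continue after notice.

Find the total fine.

$2,214,640

First 131 days: 131 × $14,510 = $1,900,810
Remaining days: (134 − 131) × $43,210 = $129,630
Per-day component: $1,900,810 + $129,630 = $2,030,440
Base plus per-day: $184,200 + $2,030,440 = $2,214,640
The violation did not continue after notice: no 40% increase.
Minimum $1,075,550: $2,214,640 meets the minimum, no increase.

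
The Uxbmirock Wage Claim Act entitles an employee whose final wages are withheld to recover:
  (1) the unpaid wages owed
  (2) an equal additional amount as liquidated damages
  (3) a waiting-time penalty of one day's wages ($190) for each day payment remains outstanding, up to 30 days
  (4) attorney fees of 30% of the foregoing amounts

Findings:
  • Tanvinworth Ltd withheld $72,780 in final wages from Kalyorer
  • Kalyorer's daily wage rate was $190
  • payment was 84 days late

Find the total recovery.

Liquidated damages (equal amount): $72,780
Penalty days: min(84, 30) = 30
Waiting-time penalty: 30 × $190 = $5,700
Subtotal: $72,780 + $72,780 + $5,700 = $151,260
Attorney fees: 30% of $151,260 = $45,378
Total award: $151,260 + $45,378 = $196,638

Total award: $196,638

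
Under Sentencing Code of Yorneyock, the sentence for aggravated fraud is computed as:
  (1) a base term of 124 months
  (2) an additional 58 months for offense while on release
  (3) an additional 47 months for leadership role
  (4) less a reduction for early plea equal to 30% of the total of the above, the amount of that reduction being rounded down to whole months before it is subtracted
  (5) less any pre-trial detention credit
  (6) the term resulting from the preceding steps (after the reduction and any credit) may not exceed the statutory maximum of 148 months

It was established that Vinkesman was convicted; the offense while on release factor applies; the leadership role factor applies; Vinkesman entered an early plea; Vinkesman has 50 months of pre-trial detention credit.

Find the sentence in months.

111 months

Offense while on release enhancement: +58 months
Leadership role enhancement: +47 months
Adjusted term: 124 months + 58 months + 47 months = 229 months
Early plea reduction: 30% of 229 months = 68 months (rounded down)
After reduction: 229 − 68 = 161 months
Less pre-trial detention credit: 161 months − 50 months = 111 months
Cap at 148 months: 111 months is within the cap, no reduction.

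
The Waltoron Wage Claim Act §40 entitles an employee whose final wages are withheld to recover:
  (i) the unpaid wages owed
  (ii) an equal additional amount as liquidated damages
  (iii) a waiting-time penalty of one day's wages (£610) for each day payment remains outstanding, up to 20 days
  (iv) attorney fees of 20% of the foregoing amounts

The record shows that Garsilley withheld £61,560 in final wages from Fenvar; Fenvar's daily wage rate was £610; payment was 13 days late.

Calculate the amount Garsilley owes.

Total award: £157,260

Liquidated damages (equal amount): £61,560
Penalty days: min(13, 20) = 13
Waiting-time penalty: 13 × £610 = £7,930
Subtotal: £61,560 + £61,560 + £7,930 = £131,050
Attorney fees: 20% of £131,050 = £26,210
Total award: £131,050 + £26,210 = £157,260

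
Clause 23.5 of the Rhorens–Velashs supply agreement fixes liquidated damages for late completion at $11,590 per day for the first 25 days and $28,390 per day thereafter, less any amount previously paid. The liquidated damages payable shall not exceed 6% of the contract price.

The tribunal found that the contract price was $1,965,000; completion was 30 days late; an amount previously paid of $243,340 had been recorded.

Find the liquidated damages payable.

Liquidated damages: $117,900

First 25 days: 25 × $11,590 = $289,750
Remaining days: (30 − 25) × $28,390 = $141,950
Accrued per-day damages: $289,750 + $141,950 = $431,700
Less amount previously paid: $431,700 − $243,340 = $188,360
Cap: 6% of $1,965,000 = $117,900
Cap at $117,900: $188,360 exceeds the cap → $117,900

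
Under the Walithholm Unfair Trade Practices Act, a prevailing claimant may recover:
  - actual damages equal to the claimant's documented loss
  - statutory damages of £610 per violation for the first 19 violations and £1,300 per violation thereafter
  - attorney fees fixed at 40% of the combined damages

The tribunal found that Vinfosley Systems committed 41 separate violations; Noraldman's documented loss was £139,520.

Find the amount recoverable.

First 19 violations: 19 × £610 = £11,590
Remaining violations: (41 − 19) × £1,300 = £28,600
Statutory damages: £11,590 + £28,600 = £40,190
Combined damages: £139,520 + £40,190 = £179,710
Attorney fees: 40% of £179,710 = £71,884
Total recovery: £179,710 + £71,884 = £251,594

£251,594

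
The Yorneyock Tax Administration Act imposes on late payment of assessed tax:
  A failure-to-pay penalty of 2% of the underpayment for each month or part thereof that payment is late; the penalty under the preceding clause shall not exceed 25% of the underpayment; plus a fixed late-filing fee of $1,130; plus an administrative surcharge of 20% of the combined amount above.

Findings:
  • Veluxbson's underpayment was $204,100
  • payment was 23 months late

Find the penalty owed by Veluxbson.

$62,586

Accrued rate: 2% × 23 = 46%, capped at 25% → 25%
Failure-to-pay penalty: 25% of $204,100 = $51,025
Penalty before surcharge: $51,025 + $1,130 = $52,155
Administrative surcharge: 20% of $52,155 = $10,431
Total penalty: $52,155 + $10,431 = $62,586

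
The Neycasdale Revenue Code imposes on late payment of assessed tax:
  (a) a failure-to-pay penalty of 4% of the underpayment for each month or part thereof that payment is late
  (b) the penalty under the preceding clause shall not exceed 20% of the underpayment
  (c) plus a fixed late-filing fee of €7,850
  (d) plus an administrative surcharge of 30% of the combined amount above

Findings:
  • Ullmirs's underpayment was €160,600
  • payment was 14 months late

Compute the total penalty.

€51,961

Accrued rate: 4% × 14 = 56%, capped at 20% → 20%
Failure-to-pay penalty: 20% of €160,600 = €32,120
Penalty before surcharge: €32,120 + €7,850 = €39,970
Administrative surcharge: 30% of €39,970 = €11,991
Total penalty: €39,970 + €11,991 = €51,961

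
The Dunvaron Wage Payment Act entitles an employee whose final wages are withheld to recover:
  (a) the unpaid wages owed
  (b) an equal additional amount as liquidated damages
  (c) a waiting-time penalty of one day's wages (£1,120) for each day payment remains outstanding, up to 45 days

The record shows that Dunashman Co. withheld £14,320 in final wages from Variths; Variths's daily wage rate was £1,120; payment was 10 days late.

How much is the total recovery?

Total award: £39,840

Liquidated damages (equal amount): £14,320
Penalty days: min(10, 45) = 10
Waiting-time penalty: 10 × £1,120 = £11,200
Total award: £14,320 + £14,320 + £11,200 = £39,840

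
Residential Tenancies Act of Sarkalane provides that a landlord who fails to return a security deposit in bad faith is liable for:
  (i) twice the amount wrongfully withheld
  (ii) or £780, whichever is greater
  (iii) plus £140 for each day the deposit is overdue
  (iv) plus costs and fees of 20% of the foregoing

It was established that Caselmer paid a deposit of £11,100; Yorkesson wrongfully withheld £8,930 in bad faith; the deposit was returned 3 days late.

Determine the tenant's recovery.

£21,936

Doubled: 2 × £8,930 = £17,860
Minimum £780: £17,860 meets the minimum, no increase.
Late-return penalty: 3 × £140 = £420
Damages plus late penalty: £17,860 + £420 = £18,280
Costs and fees: 20% of £18,280 = £3,656
Total recovery: £18,280 + £3,656 = £21,936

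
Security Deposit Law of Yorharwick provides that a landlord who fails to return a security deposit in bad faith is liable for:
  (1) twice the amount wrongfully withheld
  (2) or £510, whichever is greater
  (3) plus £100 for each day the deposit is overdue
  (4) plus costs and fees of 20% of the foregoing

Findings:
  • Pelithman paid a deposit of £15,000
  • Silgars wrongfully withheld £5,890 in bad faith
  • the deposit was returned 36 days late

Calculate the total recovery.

£18,456

Doubled: 2 × £5,890 = £11,780
Minimum £510: £11,780 meets the minimum, no increase.
Late-return penalty: 36 × £100 = £3,600
Damages plus late penalty: £11,780 + £3,600 = £15,380
Costs and fees: 20% of £15,380 = £3,076
Total recovery: £15,380 + £3,076 = £18,456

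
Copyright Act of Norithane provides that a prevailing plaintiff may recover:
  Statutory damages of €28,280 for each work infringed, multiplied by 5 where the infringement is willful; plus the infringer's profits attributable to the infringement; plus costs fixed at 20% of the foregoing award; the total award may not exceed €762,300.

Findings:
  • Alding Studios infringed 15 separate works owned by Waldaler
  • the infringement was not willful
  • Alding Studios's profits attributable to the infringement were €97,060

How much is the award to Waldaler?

€625,512

Statutory damages: 15 × €28,280 = €424,200
Infringement not willful: no ×5 enhancement.
Combined award: €424,200 + €97,060 = €521,260
Costs: 20% of €521,260 = €104,252
Award plus costs: €521,260 + €104,252 = €625,512
Cap at €762,300: €625,512 is within the cap, no reduction.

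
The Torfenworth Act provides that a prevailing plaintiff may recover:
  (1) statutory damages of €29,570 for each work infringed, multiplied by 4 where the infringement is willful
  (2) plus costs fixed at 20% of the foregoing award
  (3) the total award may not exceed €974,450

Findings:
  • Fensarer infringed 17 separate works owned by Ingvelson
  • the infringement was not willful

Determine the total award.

Statutory damages: 17 × €29,570 = €502,690
Infringement not willful: no ×4 enhancement.
Costs: 20% of €502,690 = €100,538
Award plus costs: €502,690 + €100,538 = €603,228
Cap at €974,450: €603,228 is within the cap, no reduction.

€603,228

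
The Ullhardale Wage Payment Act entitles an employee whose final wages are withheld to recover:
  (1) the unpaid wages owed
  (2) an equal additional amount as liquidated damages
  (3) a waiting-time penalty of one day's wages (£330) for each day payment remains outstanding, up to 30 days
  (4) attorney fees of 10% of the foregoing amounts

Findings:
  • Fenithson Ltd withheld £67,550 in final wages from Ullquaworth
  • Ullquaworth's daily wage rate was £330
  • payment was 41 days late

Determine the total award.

£159,500

Liquidated damages (equal amount): £67,550
Penalty days: min(41, 30) = 30
Waiting-time penalty: 30 × £330 = £9,900
Subtotal: £67,550 + £67,550 + £9,900 = £145,000
Attorney fees: 10% of £145,000 = £14,500
Total award: £145,000 + £14,500 = £159,500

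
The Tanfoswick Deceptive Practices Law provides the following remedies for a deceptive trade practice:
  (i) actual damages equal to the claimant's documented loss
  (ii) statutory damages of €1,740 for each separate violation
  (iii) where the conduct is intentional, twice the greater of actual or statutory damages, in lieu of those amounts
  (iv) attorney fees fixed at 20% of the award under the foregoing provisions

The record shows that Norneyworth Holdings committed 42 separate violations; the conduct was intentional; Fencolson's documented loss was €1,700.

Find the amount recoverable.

€175,392

Statutory damages: 42 × €1,740 = €73,080
Greater of actual damages (€1,700) or statutory damages (€73,080): €73,080
Doubled: 2 × €73,080 = €146,160
Attorney fees: 20% of €146,160 = €29,232
Total recovery: €146,160 + €29,232 = €175,392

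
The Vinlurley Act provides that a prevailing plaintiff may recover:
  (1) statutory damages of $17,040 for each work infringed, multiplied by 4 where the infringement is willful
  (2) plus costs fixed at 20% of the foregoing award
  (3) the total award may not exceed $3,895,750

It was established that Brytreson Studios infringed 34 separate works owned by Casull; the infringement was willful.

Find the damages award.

Statutory damages: 34 × $17,040 = $579,360
Multiplied by 4: 4 × $579,360 = $2,317,440
Costs: 20% of $2,317,440 = $463,488
Award plus costs: $2,317,440 + $463,488 = $2,780,928
Cap at $3,895,750: $2,780,928 is within the cap, no reduction.

$2,780,928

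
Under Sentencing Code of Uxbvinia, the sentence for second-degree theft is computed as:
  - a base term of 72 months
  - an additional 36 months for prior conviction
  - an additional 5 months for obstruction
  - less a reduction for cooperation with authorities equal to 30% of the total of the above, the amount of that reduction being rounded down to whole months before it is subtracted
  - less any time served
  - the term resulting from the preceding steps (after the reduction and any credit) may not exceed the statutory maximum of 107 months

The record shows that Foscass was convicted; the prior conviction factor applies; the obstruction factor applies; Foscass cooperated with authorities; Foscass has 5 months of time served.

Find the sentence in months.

75 months

Prior conviction enhancement: +36 months
Obstruction enhancement: +5 months
Adjusted term: 72 months + 36 months + 5 months = 113 months
Cooperation with authorities reduction: 30% of 113 months = 33 months (rounded down)
After reduction: 113 − 33 = 80 months
Less time served: 80 months − 5 months = 75 months
Cap at 107 months: 75 months is within the cap, no reduction.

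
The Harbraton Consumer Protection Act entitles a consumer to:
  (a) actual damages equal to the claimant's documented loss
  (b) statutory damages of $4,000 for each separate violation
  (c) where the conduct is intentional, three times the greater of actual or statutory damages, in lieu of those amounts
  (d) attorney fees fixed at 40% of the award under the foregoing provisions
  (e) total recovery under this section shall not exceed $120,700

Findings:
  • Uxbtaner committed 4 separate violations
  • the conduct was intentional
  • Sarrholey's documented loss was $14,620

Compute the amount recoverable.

Statutory damages: 4 × $4,000 = $16,000
Greater of actual damages ($14,620) or statutory damages ($16,000): $16,000
Trebled: 3 × $16,000 = $48,000
Attorney fees: 40% of $48,000 = $19,200
Total before cap: $48,000 + $19,200 = $67,200
Cap at $120,700: $67,200 is within the cap, no reduction.

$67,200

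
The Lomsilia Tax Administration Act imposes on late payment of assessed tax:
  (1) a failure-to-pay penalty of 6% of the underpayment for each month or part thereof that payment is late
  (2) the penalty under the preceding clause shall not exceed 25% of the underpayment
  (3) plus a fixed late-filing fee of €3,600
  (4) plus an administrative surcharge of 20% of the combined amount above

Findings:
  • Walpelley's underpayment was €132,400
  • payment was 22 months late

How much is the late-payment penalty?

Accrued rate: 6% × 22 = 132%, capped at 25% → 25%
Failure-to-pay penalty: 25% of €132,400 = €33,100
Penalty before surcharge: €33,100 + €3,600 = €36,700
Administrative surcharge: 20% of €36,700 = €7,340
Total penalty: €36,700 + €7,340 = €44,040

€44,040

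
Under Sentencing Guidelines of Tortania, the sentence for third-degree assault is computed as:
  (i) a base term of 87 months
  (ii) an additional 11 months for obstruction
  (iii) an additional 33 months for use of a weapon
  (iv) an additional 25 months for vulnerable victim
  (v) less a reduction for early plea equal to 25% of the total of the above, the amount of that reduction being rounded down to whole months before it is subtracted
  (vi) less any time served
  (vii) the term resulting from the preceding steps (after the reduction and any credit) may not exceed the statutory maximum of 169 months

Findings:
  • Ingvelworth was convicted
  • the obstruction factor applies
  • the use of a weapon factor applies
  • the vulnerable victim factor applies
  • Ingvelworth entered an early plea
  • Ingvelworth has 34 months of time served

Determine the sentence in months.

Obstruction enhancement: +11 months
Use of a weapon enhancement: +33 months
Vulnerable victim enhancement: +25 months
Adjusted term: 87 months + 11 months + 33 months + 25 months = 156 months
Early plea reduction: 25% of 156 months = 39 months (rounded down)
After reduction: 156 − 39 = 117 months
Less time served: 117 months − 34 months = 83 months
Cap at 169 months: 83 months is within the cap, no reduction.

Sentence: 83 months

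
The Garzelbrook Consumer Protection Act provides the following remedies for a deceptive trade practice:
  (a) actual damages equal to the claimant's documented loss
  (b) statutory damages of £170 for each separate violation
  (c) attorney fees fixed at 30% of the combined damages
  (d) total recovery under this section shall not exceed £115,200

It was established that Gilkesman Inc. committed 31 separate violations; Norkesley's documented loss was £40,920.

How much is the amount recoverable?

£60,047

Statutory damages: 31 × £170 = £5,270
Combined damages: £40,920 + £5,270 = £46,190
Attorney fees: 30% of £46,190 = £13,857
Total before cap: £46,190 + £13,857 = £60,047
Cap at £115,200: £60,047 is within the cap, no reduction.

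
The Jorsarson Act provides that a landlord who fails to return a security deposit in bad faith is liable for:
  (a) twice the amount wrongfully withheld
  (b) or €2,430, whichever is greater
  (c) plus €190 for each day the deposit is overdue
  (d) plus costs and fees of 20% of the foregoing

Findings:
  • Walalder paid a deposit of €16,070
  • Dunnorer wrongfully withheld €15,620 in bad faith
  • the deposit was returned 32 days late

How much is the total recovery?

€44,784

Doubled: 2 × €15,620 = €31,240
Minimum €2,430: €31,240 meets the minimum, no increase.
Late-return penalty: 32 × €190 = €6,080
Damages plus late penalty: €31,240 + €6,080 = €37,320
Costs and fees: 20% of €37,320 = €7,464
Total recovery: €37,320 + €7,464 = €44,784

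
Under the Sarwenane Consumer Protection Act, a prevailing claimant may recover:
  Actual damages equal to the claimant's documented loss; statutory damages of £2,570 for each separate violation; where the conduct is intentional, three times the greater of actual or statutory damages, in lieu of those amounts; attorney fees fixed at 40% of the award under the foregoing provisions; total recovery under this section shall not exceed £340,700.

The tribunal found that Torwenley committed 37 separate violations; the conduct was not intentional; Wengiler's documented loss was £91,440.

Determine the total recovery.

£261,142

Statutory damages: 37 × £2,570 = £95,090
Conduct not intentional: the in-lieu enhancement does not apply.
Actual plus statutory damages: £91,440 + £95,090 = £186,530
Attorney fees: 40% of £186,530 = £74,612
Total before cap: £186,530 + £74,612 = £261,142
Cap at £340,700: £261,142 is within the cap, no reduction.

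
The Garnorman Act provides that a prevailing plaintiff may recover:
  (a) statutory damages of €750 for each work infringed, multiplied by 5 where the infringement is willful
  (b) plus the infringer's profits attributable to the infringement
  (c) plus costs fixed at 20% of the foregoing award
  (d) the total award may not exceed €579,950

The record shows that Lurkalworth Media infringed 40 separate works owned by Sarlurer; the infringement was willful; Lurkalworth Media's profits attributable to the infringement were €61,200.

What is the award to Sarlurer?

Statutory damages: 40 × €750 = €30,000
Multiplied by 5: 5 × €30,000 = €150,000
Combined award: €150,000 + €61,200 = €211,200
Costs: 20% of €211,200 = €42,240
Award plus costs: €211,200 + €42,240 = €253,440
Cap at €579,950: €253,440 is within the cap, no reduction.

€253,440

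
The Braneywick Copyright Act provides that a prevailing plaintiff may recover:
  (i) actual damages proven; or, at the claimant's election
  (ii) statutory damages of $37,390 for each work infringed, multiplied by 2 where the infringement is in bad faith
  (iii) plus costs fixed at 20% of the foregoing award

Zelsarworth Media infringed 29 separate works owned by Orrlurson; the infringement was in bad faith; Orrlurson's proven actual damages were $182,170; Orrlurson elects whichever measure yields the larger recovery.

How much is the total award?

$2,602,344

Statutory damages: 29 × $37,390 = $1,084,310
Doubled: 2 × $1,084,310 = $2,168,620
Greater of actual damages ($182,170) or enhanced statutory damages ($2,168,620): $2,168,620
Costs: 20% of $2,168,620 = $433,724
Award plus costs: $2,168,620 + $433,724 = $2,602,344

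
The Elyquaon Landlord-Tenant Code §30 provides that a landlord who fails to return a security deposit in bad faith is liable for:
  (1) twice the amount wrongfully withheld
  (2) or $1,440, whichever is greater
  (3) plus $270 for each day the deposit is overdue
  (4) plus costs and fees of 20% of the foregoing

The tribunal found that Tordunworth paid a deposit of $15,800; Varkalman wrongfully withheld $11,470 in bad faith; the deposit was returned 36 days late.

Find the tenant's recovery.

Doubled: 2 × $11,470 = $22,940
Minimum $1,440: $22,940 meets the minimum, no increase.
Late-return penalty: 36 × $270 = $9,720
Damages plus late penalty: $22,940 + $9,720 = $32,660
Costs and fees: 20% of $32,660 = $6,532
Total recovery: $32,660 + $6,532 = $39,192

Recovery: $39,192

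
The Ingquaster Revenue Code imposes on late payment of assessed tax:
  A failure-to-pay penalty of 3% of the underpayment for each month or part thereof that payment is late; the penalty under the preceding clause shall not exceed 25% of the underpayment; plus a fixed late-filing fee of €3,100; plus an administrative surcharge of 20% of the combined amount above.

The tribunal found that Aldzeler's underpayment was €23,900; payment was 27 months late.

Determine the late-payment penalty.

€10,890

Accrued rate: 3% × 27 = 81%, capped at 25% → 25%
Failure-to-pay penalty: 25% of €23,900 = €5,975
Penalty before surcharge: €5,975 + €3,100 = €9,075
Administrative surcharge: 20% of €9,075 = €1,815
Total penalty: €9,075 + €1,815 = €10,890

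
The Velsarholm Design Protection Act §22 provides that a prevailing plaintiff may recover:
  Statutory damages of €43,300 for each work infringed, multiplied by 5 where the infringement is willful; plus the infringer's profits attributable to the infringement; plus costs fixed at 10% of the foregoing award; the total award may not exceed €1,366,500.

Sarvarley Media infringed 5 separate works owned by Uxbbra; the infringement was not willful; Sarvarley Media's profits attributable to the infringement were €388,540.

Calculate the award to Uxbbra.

€665,544

Statutory damages: 5 × €43,300 = €216,500
Infringement not willful: no ×5 enhancement.
Combined award: €216,500 + €388,540 = €605,040
Costs: 10% of €605,040 = €60,504
Award plus costs: €605,040 + €60,504 = €665,544
Cap at €1,366,500: €665,544 is within the cap, no reduction.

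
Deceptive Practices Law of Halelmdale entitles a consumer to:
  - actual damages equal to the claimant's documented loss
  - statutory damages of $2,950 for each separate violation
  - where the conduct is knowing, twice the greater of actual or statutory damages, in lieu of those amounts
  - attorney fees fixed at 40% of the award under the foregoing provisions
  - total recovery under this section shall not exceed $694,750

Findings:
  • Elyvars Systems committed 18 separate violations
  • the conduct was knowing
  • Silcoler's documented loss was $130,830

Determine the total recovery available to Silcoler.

$366,324

Statutory damages: 18 × $2,950 = $53,100
Greater of actual damages ($130,830) or statutory damages ($53,100): $130,830
Doubled: 2 × $130,830 = $261,660
Attorney fees: 40% of $261,660 = $104,664
Total before cap: $261,660 + $104,664 = $366,324
Cap at $694,750: $366,324 is within the cap, no reduction.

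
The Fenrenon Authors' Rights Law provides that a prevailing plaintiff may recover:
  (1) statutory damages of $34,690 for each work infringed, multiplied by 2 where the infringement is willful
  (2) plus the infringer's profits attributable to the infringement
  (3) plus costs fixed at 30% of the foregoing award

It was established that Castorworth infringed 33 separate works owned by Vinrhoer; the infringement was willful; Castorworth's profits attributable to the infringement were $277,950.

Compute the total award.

Award: $3,337,737

Statutory damages: 33 × $34,690 = $1,144,770
Doubled: 2 × $1,144,770 = $2,289,540
Combined award: $2,289,540 + $277,950 = $2,567,490
Costs: 30% of $2,567,490 = $770,247
Award plus costs: $2,567,490 + $770,247 = $3,337,737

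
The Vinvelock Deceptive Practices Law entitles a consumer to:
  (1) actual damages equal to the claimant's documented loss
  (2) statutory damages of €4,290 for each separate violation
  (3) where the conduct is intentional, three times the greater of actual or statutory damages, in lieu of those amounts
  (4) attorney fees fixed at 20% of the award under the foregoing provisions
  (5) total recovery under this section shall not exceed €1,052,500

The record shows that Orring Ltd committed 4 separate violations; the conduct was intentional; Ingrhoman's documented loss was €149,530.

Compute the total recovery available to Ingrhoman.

€538,308

Statutory damages: 4 × €4,290 = €17,160
Greater of actual damages (€149,530) or statutory damages (€17,160): €149,530
Trebled: 3 × €149,530 = €448,590
Attorney fees: 20% of €448,590 = €89,718
Total before cap: €448,590 + €89,718 = €538,308
Cap at €1,052,500: €538,308 is within the cap, no reduction.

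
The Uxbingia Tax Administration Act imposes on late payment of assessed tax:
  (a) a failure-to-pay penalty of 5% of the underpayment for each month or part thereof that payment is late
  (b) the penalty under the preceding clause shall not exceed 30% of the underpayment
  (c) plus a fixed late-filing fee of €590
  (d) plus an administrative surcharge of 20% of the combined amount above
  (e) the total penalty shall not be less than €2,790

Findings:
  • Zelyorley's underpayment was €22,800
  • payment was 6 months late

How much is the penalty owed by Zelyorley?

Accrued rate: 5% × 6 = 30%, capped at 30% → 30%
Failure-to-pay penalty: 30% of €22,800 = €6,840
Penalty before surcharge: €6,840 + €590 = €7,430
Administrative surcharge: 20% of €7,430 = €1,486
Total penalty: €7,430 + €1,486 = €8,916
Minimum €2,790: €8,916 meets the minimum, no increase.

€8,916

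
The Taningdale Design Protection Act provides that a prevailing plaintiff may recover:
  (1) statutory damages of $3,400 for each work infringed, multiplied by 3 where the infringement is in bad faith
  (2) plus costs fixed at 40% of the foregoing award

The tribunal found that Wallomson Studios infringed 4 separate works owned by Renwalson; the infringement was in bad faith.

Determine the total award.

$57,120

Statutory damages: 4 × $3,400 = $13,600
Trebled: 3 × $13,600 = $40,800
Costs: 40% of $40,800 = $16,320
Award plus costs: $40,800 + $16,320 = $57,120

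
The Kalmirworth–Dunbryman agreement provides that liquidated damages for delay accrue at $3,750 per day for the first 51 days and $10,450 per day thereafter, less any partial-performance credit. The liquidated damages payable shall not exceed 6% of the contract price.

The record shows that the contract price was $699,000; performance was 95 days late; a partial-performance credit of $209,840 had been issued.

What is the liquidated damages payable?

Liquidated damages: $41,940

First 51 days: 51 × $3,750 = $191,250
Remaining days: (95 − 51) × $10,450 = $459,800
Accrued per-day damages: $191,250 + $459,800 = $651,050
Less partial-performance credit: $651,050 − $209,840 = $441,210
Cap: 6% of $699,000 = $41,940
Cap at $41,940: $441,210 exceeds the cap → $41,940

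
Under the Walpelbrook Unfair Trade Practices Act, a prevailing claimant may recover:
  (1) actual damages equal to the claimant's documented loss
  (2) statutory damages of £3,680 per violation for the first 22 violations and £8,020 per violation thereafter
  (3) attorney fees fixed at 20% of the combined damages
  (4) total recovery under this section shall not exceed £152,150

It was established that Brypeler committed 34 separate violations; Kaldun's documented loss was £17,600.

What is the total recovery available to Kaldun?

First 22 violations: 22 × £3,680 = £80,960
Remaining violations: (34 − 22) × £8,020 = £96,240
Statutory damages: £80,960 + £96,240 = £177,200
Combined damages: £17,600 + £177,200 = £194,800
Attorney fees: 20% of £194,800 = £38,960
Total before cap: £194,800 + £38,960 = £233,760
Cap at £152,150: £233,760 exceeds the cap → £152,150

£152,150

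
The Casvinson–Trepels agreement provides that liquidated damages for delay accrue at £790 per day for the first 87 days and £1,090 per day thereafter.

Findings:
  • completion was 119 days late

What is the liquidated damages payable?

First 87 days: 87 × £790 = £68,730
Remaining days: (119 − 87) × £1,090 = £34,880
Accrued per-day damages: £68,730 + £34,880 = £103,610

£103,610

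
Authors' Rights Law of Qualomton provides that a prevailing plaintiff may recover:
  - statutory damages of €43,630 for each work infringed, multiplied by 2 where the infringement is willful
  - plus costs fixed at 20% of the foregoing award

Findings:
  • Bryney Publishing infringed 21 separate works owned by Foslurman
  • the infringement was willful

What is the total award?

Statutory damages: 21 × €43,630 = €916,230
Doubled: 2 × €916,230 = €1,832,460
Costs: 20% of €1,832,460 = €366,492
Award plus costs: €1,832,460 + €366,492 = €2,198,952

€2,198,952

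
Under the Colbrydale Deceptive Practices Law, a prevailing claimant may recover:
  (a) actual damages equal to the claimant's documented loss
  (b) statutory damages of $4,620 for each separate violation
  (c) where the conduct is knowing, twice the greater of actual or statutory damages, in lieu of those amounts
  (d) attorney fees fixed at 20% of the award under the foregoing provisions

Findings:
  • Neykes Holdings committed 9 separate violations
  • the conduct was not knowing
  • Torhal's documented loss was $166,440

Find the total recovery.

$249,624

Statutory damages: 9 × $4,620 = $41,580
Conduct not knowing: the in-lieu enhancement does not apply.
Actual plus statutory damages: $166,440 + $41,580 = $208,020
Attorney fees: 20% of $208,020 = $41,604
Total recovery: $208,020 + $41,604 = $249,624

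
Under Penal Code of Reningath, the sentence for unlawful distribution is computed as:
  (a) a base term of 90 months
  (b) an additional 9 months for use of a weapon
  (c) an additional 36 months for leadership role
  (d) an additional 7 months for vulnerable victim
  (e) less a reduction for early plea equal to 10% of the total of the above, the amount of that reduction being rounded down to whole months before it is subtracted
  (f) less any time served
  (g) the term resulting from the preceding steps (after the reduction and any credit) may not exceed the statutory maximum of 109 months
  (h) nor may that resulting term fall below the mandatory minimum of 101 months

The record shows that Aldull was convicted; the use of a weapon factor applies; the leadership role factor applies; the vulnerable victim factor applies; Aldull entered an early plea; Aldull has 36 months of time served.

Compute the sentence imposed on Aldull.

Use of a weapon enhancement: +9 months
Leadership role enhancement: +36 months
Vulnerable victim enhancement: +7 months
Adjusted term: 90 months + 9 months + 36 months + 7 months = 142 months
Early plea reduction: 10% of 142 months = 14 months (rounded down)
After reduction: 142 − 14 = 128 months
Less time served: 128 months − 36 months = 92 months
Cap at 109 months: 92 months is within the cap, no reduction.
Minimum 101 months: 92 months is below the minimum → 101 months

101 months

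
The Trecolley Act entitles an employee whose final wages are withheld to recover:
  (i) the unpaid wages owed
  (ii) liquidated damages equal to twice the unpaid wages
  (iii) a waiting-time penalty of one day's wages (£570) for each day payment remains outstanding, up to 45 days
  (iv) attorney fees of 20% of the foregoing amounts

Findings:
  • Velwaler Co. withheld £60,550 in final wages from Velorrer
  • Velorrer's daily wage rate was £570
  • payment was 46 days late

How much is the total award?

Doubled: 2 × £60,550 = £121,100
Penalty days: min(46, 45) = 45
Waiting-time penalty: 45 × £570 = £25,650
Subtotal: £60,550 + £121,100 + £25,650 = £207,300
Attorney fees: 20% of £207,300 = £41,460
Total award: £207,300 + £41,460 = £248,760

Total award: £248,760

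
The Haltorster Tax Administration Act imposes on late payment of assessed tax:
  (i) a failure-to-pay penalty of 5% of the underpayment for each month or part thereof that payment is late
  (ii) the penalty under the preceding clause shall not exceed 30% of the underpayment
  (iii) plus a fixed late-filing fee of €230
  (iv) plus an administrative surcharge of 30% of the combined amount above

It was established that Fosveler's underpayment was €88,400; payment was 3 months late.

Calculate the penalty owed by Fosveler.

€17,537

Accrued rate: 5% × 3 = 15%, capped at 30% → 15%
Failure-to-pay penalty: 15% of €88,400 = €13,260
Penalty before surcharge: €13,260 + €230 = €13,490
Administrative surcharge: 30% of €13,490 = €4,047
Total penalty: €13,490 + €4,047 = €17,537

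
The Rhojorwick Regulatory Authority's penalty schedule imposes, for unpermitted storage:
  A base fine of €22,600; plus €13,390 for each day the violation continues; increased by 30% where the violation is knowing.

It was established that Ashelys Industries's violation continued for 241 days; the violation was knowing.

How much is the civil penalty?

€4,224,467

Per-day component: 241 × €13,390 = €3,226,990
Base plus per-day: €22,600 + €3,226,990 = €3,249,590
Enhancement: 30% of €3,249,590 = €974,877
Enhanced fine: €3,249,590 + €974,877 = €4,224,467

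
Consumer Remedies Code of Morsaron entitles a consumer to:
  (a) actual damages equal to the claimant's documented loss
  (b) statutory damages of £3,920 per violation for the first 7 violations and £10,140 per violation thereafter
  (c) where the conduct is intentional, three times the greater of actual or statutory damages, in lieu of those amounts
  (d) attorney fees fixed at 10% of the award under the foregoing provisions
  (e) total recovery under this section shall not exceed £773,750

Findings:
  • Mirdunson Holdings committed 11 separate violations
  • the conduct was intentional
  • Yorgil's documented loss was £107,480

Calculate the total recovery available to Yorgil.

First 7 violations: 7 × £3,920 = £27,440
Remaining violations: (11 − 7) × £10,140 = £40,560
Statutory damages: £27,440 + £40,560 = £68,000
Greater of actual damages (£107,480) or statutory damages (£68,000): £107,480
Trebled: 3 × £107,480 = £322,440
Attorney fees: 10% of £322,440 = £32,244
Total before cap: £322,440 + £32,244 = £354,684
Cap at £773,750: £354,684 is within the cap, no reduction.

£354,684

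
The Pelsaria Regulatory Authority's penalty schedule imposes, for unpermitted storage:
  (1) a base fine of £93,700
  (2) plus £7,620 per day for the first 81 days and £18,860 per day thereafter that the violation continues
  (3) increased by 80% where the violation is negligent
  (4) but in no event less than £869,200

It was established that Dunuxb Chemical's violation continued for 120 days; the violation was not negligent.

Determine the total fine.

£1,446,460

First 81 days: 81 × £7,620 = £617,220
Remaining days: (120 − 81) × £18,860 = £735,540
Per-day component: £617,220 + £735,540 = £1,352,760
Base plus per-day: £93,700 + £1,352,760 = £1,446,460
The violation was not negligent: no 80% increase.
Minimum £869,200: £1,446,460 meets the minimum, no increase.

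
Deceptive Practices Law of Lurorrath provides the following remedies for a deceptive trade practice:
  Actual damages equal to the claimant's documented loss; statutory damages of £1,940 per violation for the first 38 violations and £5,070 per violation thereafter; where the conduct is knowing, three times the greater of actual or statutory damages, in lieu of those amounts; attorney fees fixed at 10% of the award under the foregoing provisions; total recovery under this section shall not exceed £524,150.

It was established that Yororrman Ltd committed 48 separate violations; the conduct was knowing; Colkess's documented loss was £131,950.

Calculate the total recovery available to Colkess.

£435,435

First 38 violations: 38 × £1,940 = £73,720
Remaining violations: (48 − 38) × £5,070 = £50,700
Statutory damages: £73,720 + £50,700 = £124,420
Greater of actual damages (£131,950) or statutory damages (£124,420): £131,950
Trebled: 3 × £131,950 = £395,850
Attorney fees: 10% of £395,850 = £39,585
Total before cap: £395,850 + £39,585 = £435,435
Cap at £524,150: £435,435 is within the cap, no reduction.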